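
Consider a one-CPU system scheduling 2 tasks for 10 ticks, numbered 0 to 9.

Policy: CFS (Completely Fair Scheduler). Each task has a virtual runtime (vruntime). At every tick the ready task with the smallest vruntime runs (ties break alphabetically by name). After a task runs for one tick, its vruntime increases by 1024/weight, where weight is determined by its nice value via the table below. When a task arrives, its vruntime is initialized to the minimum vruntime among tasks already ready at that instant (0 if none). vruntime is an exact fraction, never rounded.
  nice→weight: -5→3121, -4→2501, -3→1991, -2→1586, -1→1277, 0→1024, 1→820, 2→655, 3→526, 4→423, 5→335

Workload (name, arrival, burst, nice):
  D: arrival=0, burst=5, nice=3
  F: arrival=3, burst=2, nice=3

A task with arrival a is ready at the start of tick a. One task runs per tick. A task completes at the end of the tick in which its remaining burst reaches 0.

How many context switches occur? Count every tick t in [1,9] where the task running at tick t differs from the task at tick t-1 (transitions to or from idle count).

t=0: vr[D=0] → run D
t=1: vr[D=512/263] → run D
t=2: vr[D=1024/263] → run D
t=3: vr[D=1536/263 F=1536/263] → run D
t=4: vr[D=2048/263 F=1536/263] → run F
t=5: vr[D=2048/263 F=2048/263] → run D
t=6: vr[F=2048/263] → run F
t=7: (idle)
t=8: (idle)
t=9: (idle)

context switches = 4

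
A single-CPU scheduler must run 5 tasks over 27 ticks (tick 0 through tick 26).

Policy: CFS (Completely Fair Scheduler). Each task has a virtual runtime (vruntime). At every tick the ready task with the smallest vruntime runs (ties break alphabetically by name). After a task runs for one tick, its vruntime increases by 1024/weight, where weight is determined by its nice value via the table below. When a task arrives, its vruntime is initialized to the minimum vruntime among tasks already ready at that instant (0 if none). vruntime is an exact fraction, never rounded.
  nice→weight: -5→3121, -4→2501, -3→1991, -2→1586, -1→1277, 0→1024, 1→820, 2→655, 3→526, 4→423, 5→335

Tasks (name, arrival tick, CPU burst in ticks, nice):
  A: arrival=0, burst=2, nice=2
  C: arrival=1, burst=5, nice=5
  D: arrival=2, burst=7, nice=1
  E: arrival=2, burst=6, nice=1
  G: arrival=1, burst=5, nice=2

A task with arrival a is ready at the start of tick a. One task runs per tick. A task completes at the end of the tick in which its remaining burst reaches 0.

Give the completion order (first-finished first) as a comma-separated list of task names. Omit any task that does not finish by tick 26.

t=0: vr[A=0] → run A
t=1: vr[A=1024/655 C=1024/655 G=1024/655] → run A
t=2: vr[C=1024/655 D=1024/655 E=1024/655 G=1024/655] → run C
t=3: vr[C=202752/43885 D=1024/655 E=1024/655 G=1024/655] → run D
t=4: vr[C=202752/43885 D=15104/5371 E=1024/655 G=1024/655] → run E
t=5: vr[C=202752/43885 D=15104/5371 E=15104/5371 G=1024/655] → run G
t=6: vr[C=202752/43885 D=15104/5371 E=15104/5371 G=2048/655] → run D
t=7: vr[C=202752/43885 D=109056/26855 E=15104/5371 G=2048/655] → run E
t=8: vr[C=202752/43885 D=109056/26855 E=109056/26855 G=2048/655] → run G
t=9: vr[C=202752/43885 D=109056/26855 E=109056/26855 G=3072/655] → run D
t=10: vr[C=202752/43885 D=142592/26855 E=109056/26855 G=3072/655] → run E
t=11: vr[C=202752/43885 D=142592/26855 E=142592/26855 G=3072/655] → run C
t=12: vr[C=336896/43885 D=142592/26855 E=142592/26855 G=3072/655] → run G
t=13: vr[C=336896/43885 D=142592/26855 E=142592/26855 G=4096/655] → run D
t=14: vr[C=336896/43885 D=176128/26855 E=142592/26855 G=4096/655] → run E
t=15: vr[C=336896/43885 D=176128/26855 E=176128/26855 G=4096/655] → run G
t=16: vr[C=336896/43885 D=176128/26855 E=176128/26855 G=1024/131] → run D
t=17: vr[C=336896/43885 D=209664/26855 E=176128/26855 G=1024/131] → run E
t=18: vr[C=336896/43885 D=209664/26855 E=209664/26855 G=1024/131] → run C
t=19: vr[C=94208/8777 D=209664/26855 E=209664/26855 G=1024/131] → run D
t=20: vr[C=94208/8777 D=48640/5371 E=209664/26855 G=1024/131] → run E
t=21: vr[C=94208/8777 D=48640/5371 G=1024/131] → run G
t=22: vr[C=94208/8777 D=48640/5371] → run D
t=23: vr[C=94208/8777] → run C
t=24: vr[C=605184/43885] → run C
t=25: (idle)
t=26: (idle)

completion order = A, E, G, D, C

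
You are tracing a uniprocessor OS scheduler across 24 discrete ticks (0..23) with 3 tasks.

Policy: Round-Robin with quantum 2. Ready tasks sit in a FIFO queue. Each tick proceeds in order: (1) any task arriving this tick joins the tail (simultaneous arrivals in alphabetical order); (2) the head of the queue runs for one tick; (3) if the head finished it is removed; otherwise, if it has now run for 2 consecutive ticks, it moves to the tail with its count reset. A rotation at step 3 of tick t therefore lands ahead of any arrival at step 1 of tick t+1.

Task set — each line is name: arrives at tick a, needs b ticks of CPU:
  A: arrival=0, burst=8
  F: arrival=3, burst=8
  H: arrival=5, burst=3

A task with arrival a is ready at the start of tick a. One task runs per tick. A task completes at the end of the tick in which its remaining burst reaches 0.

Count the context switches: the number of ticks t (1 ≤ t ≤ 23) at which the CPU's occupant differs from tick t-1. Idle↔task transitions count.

t=0: queue=[A] q_used=0 → run A
t=1: queue=[A] q_used=1 → run A
t=2: queue=[A] q_used=0 → run A
t=3: queue=[A,F] q_used=1 → run A
t=4: queue=[F,A] q_used=0 → run F
t=5: queue=[F,A,H] q_used=1 → run F
t=6: queue=[A,H,F] q_used=0 → run A
t=7: queue=[A,H,F] q_used=1 → run A
t=8: queue=[H,F,A] q_used=0 → run H
t=9: queue=[H,F,A] q_used=1 → run H
t=10: queue=[F,A,H] q_used=0 → run F
t=11: queue=[F,A,H] q_used=1 → run F
t=12: queue=[A,H,F] q_used=0 → run A
t=13: queue=[A,H,F] q_used=1 → run A
t=14: queue=[H,F] q_used=0 → run H
t=15: queue=[F] q_used=0 → run F
t=16: queue=[F] q_used=1 → run F
t=17: queue=[F] q_used=0 → run F
t=18: queue=[F] q_used=1 → run F
t=19: (idle)
t=20: (idle)
t=21: (idle)
t=22: (idle)
t=23: (idle)

context switches = 8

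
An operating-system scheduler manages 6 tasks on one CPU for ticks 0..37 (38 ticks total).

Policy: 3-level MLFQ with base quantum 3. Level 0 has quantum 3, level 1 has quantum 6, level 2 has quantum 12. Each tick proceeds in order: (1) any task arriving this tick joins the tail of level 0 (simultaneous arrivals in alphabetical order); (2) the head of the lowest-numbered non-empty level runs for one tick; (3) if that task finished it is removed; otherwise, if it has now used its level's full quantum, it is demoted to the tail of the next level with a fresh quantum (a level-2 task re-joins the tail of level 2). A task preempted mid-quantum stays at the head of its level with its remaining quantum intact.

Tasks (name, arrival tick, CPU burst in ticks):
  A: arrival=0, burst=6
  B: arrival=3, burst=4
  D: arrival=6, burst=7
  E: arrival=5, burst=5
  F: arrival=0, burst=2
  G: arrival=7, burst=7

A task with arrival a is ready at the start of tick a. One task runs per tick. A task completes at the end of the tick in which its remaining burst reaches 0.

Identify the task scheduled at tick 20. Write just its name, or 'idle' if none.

running at tick 20 = B

t=0: L0/L1/L2 = AF/-/- → run A
t=1: L0/L1/L2 = AF/-/- → run A
t=2: L0/L1/L2 = AF/-/- → run A
t=3: L0/L1/L2 = FB/A/- → run F
t=4: L0/L1/L2 = FB/A/- → run F
t=5: L0/L1/L2 = BE/A/- → run B
t=6: L0/L1/L2 = BED/A/- → run B
t=7: L0/L1/L2 = BEDG/A/- → run B
t=8: L0/L1/L2 = EDG/AB/- → run E
t=9: L0/L1/L2 = EDG/AB/- → run E
t=10: L0/L1/L2 = EDG/AB/- → run E
t=11: L0/L1/L2 = DG/ABE/- → run D
t=12: L0/L1/L2 = DG/ABE/- → run D
t=13: L0/L1/L2 = DG/ABE/- → run D
t=14: L0/L1/L2 = G/ABED/- → run G
t=15: L0/L1/L2 = G/ABED/- → run G
t=16: L0/L1/L2 = G/ABED/- → run G
t=17: L0/L1/L2 = -/ABEDG/- → run A
t=18: L0/L1/L2 = -/ABEDG/- → run A
t=19: L0/L1/L2 = -/ABEDG/- → run A
t=20: L0/L1/L2 = -/BEDG/- → run B
t=21: L0/L1/L2 = -/EDG/- → run E
t=22: L0/L1/L2 = -/EDG/- → run E
t=23: L0/L1/L2 = -/DG/- → run D
t=24: L0/L1/L2 = -/DG/- → run D
t=25: L0/L1/L2 = -/DG/- → run D
t=26: L0/L1/L2 = -/DG/- → run D
t=27: L0/L1/L2 = -/G/- → run G
t=28: L0/L1/L2 = -/G/- → run G
t=29: L0/L1/L2 = -/G/- → run G
t=30: L0/L1/L2 = -/G/- → run G
t=31: (idle)
t=32: (idle)
t=33: (idle)
t=34: (idle)
t=35: (idle)
t=36: (idle)
t=37: (idle)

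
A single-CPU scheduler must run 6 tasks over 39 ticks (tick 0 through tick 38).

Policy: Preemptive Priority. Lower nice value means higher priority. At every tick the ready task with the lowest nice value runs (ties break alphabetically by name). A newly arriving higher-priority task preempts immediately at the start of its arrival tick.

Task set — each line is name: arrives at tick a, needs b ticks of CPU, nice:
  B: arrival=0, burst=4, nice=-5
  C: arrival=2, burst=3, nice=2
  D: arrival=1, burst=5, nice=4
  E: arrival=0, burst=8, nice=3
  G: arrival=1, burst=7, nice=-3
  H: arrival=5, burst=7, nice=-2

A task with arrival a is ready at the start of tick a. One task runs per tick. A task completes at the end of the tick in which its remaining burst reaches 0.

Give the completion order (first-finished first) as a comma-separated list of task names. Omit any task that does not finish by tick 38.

completion order = B, G, H, C, E, D

t=0: ready={B,E} → run B
t=1: ready={B,D,E,G} → run B
t=2: ready={B,C,D,E,G} → run B
t=3: ready={B,C,D,E,G} → run B
t=4: ready={C,D,E,G} → run G
t=5: ready={C,D,E,G,H} → run G
t=6: ready={C,D,E,G,H} → run G
t=7: ready={C,D,E,G,H} → run G
t=8: ready={C,D,E,G,H} → run G
t=9: ready={C,D,E,G,H} → run G
t=10: ready={C,D,E,G,H} → run G
t=11: ready={C,D,E,H} → run H
t=12: ready={C,D,E,H} → run H
t=13: ready={C,D,E,H} → run H
t=14: ready={C,D,E,H} → run H
t=15: ready={C,D,E,H} → run H
t=16: ready={C,D,E,H} → run H
t=17: ready={C,D,E,H} → run H
t=18: ready={C,D,E} → run C
t=19: ready={C,D,E} → run C
t=20: ready={C,D,E} → run C
t=21: ready={D,E} → run E
t=22: ready={D,E} → run E
t=23: ready={D,E} → run E
t=24: ready={D,E} → run E
t=25: ready={D,E} → run E
t=26: ready={D,E} → run E
t=27: ready={D,E} → run E
t=28: ready={D,E} → run E
t=29: ready={D} → run D
t=30: ready={D} → run D
t=31: ready={D} → run D
t=32: ready={D} → run D
t=33: ready={D} → run D
t=34: (idle)
t=35: (idle)
t=36: (idle)
t=37: (idle)
t=38: (idle)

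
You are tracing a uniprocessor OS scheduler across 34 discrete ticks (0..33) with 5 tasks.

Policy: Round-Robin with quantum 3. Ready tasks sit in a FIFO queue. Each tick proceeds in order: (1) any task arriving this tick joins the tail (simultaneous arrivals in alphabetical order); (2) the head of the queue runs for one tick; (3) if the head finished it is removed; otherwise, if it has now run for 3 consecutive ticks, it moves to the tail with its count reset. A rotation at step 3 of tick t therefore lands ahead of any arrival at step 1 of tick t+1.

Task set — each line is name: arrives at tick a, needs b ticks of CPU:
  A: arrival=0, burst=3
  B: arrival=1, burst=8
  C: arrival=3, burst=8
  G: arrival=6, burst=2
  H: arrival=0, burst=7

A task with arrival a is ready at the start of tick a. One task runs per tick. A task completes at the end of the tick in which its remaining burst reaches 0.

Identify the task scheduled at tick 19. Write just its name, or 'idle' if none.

t=0: queue=[A,H] q_used=0 → run A
t=1: queue=[A,H,B] q_used=1 → run A
t=2: queue=[A,H,B] q_used=2 → run A
t=3: queue=[H,B,C] q_used=0 → run H
t=4: queue=[H,B,C] q_used=1 → run H
t=5: queue=[H,B,C] q_used=2 → run H
t=6: queue=[B,C,H,G] q_used=0 → run B
t=7: queue=[B,C,H,G] q_used=1 → run B
t=8: queue=[B,C,H,G] q_used=2 → run B
t=9: queue=[C,H,G,B] q_used=0 → run C
t=10: queue=[C,H,G,B] q_used=1 → run C
t=11: queue=[C,H,G,B] q_used=2 → run C
t=12: queue=[H,G,B,C] q_used=0 → run H
t=13: queue=[H,G,B,C] q_used=1 → run H
t=14: queue=[H,G,B,C] q_used=2 → run H
t=15: queue=[G,B,C,H] q_used=0 → run G
t=16: queue=[G,B,C,H] q_used=1 → run G
t=17: queue=[B,C,H] q_used=0 → run B
t=18: queue=[B,C,H] q_used=1 → run B
t=19: queue=[B,C,H] q_used=2 → run B
t=20: queue=[C,H,B] q_used=0 → run C
t=21: queue=[C,H,B] q_used=1 → run C
t=22: queue=[C,H,B] q_used=2 → run C
t=23: queue=[H,B,C] q_used=0 → run H
t=24: queue=[B,C] q_used=0 → run B
t=25: queue=[B,C] q_used=1 → run B
t=26: queue=[C] q_used=0 → run C
t=27: queue=[C] q_used=1 → run C
t=28: (idle)
t=29: (idle)
t=30: (idle)
t=31: (idle)
t=32: (idle)
t=33: (idle)

running at tick 19 = B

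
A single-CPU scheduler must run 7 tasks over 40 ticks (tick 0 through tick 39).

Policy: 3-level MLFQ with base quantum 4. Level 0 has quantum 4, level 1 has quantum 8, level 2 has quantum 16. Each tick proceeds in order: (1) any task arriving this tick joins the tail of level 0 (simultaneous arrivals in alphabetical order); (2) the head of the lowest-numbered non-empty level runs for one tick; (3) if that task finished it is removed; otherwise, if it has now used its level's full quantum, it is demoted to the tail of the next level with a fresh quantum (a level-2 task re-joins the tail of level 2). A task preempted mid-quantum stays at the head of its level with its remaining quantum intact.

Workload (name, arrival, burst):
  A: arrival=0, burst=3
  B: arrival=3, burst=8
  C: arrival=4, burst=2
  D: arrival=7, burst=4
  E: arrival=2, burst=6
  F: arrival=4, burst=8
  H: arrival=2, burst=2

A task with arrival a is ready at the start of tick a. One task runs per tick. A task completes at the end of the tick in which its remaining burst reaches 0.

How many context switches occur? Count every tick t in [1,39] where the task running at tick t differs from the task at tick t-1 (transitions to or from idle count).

t=0: L0/L1/L2 = A/-/- → run A
t=1: L0/L1/L2 = A/-/- → run A
t=2: L0/L1/L2 = AEH/-/- → run A
t=3: L0/L1/L2 = EHB/-/- → run E
t=4: L0/L1/L2 = EHBCF/-/- → run E
t=5: L0/L1/L2 = EHBCF/-/- → run E
t=6: L0/L1/L2 = EHBCF/-/- → run E
t=7: L0/L1/L2 = HBCFD/E/- → run H
t=8: L0/L1/L2 = HBCFD/E/- → run H
t=9: L0/L1/L2 = BCFD/E/- → run B
t=10: L0/L1/L2 = BCFD/E/- → run B
t=11: L0/L1/L2 = BCFD/E/- → run B
t=12: L0/L1/L2 = BCFD/E/- → run B
t=13: L0/L1/L2 = CFD/EB/- → run C
t=14: L0/L1/L2 = CFD/EB/- → run C
t=15: L0/L1/L2 = FD/EB/- → run F
t=16: L0/L1/L2 = FD/EB/- → run F
t=17: L0/L1/L2 = FD/EB/- → run F
t=18: L0/L1/L2 = FD/EB/- → run F
t=19: L0/L1/L2 = D/EBF/- → run D
t=20: L0/L1/L2 = D/EBF/- → run D
t=21: L0/L1/L2 = D/EBF/- → run D
t=22: L0/L1/L2 = D/EBF/- → run D
t=23: L0/L1/L2 = -/EBF/- → run E
t=24: L0/L1/L2 = -/EBF/- → run E
t=25: L0/L1/L2 = -/BF/- → run B
t=26: L0/L1/L2 = -/BF/- → run B
t=27: L0/L1/L2 = -/BF/- → run B
t=28: L0/L1/L2 = -/BF/- → run B
t=29: L0/L1/L2 = -/F/- → run F
t=30: L0/L1/L2 = -/F/- → run F
t=31: L0/L1/L2 = -/F/- → run F
t=32: L0/L1/L2 = -/F/- → run F
t=33: (idle)
t=34: (idle)
t=35: (idle)
t=36: (idle)
t=37: (idle)
t=38: (idle)
t=39: (idle)

context switches = 10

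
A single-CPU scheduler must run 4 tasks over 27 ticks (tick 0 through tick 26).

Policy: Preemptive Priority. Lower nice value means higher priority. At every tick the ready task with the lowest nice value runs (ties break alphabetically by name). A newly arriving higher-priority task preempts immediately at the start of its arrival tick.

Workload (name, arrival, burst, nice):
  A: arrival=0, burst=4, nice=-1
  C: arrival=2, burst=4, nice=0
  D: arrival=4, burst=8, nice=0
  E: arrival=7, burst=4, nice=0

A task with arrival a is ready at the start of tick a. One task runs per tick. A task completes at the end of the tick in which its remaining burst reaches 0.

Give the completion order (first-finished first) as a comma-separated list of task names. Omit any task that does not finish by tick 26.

completion order = A, C, D, E

t=0: ready={A} → run A
t=1: ready={A} → run A
t=2: ready={A,C} → run A
t=3: ready={A,C} → run A
t=4: ready={C,D} → run C
t=5: ready={C,D} → run C
t=6: ready={C,D} → run C
t=7: ready={C,D,E} → run C
t=8: ready={D,E} → run D
t=9: ready={D,E} → run D
t=10: ready={D,E} → run D
t=11: ready={D,E} → run D
t=12: ready={D,E} → run D
t=13: ready={D,E} → run D
t=14: ready={D,E} → run D
t=15: ready={D,E} → run D
t=16: ready={E} → run E
t=17: ready={E} → run E
t=18: ready={E} → run E
t=19: ready={E} → run E
t=20: (idle)
t=21: (idle)
t=22: (idle)
t=23: (idle)
t=24: (idle)
t=25: (idle)
t=26: (idle)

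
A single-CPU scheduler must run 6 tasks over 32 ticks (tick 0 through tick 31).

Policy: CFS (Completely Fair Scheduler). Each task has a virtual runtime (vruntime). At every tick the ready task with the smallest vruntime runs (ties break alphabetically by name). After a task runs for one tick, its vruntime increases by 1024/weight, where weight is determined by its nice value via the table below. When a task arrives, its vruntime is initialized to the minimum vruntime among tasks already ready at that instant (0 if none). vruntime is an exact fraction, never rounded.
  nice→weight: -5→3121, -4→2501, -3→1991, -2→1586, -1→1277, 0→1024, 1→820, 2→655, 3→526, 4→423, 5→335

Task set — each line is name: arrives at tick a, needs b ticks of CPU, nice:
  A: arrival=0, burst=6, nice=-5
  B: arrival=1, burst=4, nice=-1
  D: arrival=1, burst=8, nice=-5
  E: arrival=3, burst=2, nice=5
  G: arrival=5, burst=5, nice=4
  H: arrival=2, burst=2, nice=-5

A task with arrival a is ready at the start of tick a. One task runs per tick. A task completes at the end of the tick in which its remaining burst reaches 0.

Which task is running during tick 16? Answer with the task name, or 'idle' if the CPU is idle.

t=0: vr[A=0] → run A
t=1: vr[A=1024/3121 B=1024/3121 D=1024/3121] → run A
t=2: vr[A=2048/3121 B=1024/3121 D=1024/3121 H=1024/3121] → run B
t=3: vr[A=2048/3121 B=4503552/3985517 D=1024/3121 E=1024/3121 H=1024/3121] → run D
t=4: vr[A=2048/3121 B=4503552/3985517 D=2048/3121 E=1024/3121 H=1024/3121] → run E
t=5: vr[A=2048/3121 B=4503552/3985517 D=2048/3121 E=3538944/1045535 G=1024/3121 H=1024/3121] → run G
t=6: vr[A=2048/3121 B=4503552/3985517 D=2048/3121 E=3538944/1045535 G=3629056/1320183 H=1024/3121] → run H
t=7: vr[A=2048/3121 B=4503552/3985517 D=2048/3121 E=3538944/1045535 G=3629056/1320183 H=2048/3121] → run A
t=8: vr[A=3072/3121 B=4503552/3985517 D=2048/3121 E=3538944/1045535 G=3629056/1320183 H=2048/3121] → run D
t=9: vr[A=3072/3121 B=4503552/3985517 D=3072/3121 E=3538944/1045535 G=3629056/1320183 H=2048/3121] → run H
t=10: vr[A=3072/3121 B=4503552/3985517 D=3072/3121 E=3538944/1045535 G=3629056/1320183] → run A
t=11: vr[A=4096/3121 B=4503552/3985517 D=3072/3121 E=3538944/1045535 G=3629056/1320183] → run D
t=12: vr[A=4096/3121 B=4503552/3985517 D=4096/3121 E=3538944/1045535 G=3629056/1320183] → run B
t=13: vr[A=4096/3121 B=7699456/3985517 D=4096/3121 E=3538944/1045535 G=3629056/1320183] → run A
t=14: vr[A=5120/3121 B=7699456/3985517 D=4096/3121 E=3538944/1045535 G=3629056/1320183] → run D
t=15: vr[A=5120/3121 B=7699456/3985517 D=5120/3121 E=3538944/1045535 G=3629056/1320183] → run A
t=16: vr[B=7699456/3985517 D=5120/3121 E=3538944/1045535 G=3629056/1320183] → run D
t=17: vr[B=7699456/3985517 D=6144/3121 E=3538944/1045535 G=3629056/1320183] → run B
t=18: vr[B=10895360/3985517 D=6144/3121 E=3538944/1045535 G=3629056/1320183] → run D
t=19: vr[B=10895360/3985517 D=7168/3121 E=3538944/1045535 G=3629056/1320183] → run D
t=20: vr[B=10895360/3985517 D=8192/3121 E=3538944/1045535 G=3629056/1320183] → run D
t=21: vr[B=10895360/3985517 E=3538944/1045535 G=3629056/1320183] → run B
t=22: vr[E=3538944/1045535 G=3629056/1320183] → run G
t=23: vr[E=3538944/1045535 G=6824960/1320183] → run E
t=24: vr[G=6824960/1320183] → run G
t=25: vr[G=3340288/440061] → run G
t=26: vr[G=13216768/1320183] → run G
t=27: (idle)
t=28: (idle)
t=29: (idle)
t=30: (idle)
t=31: (idle)

running at tick 16 = D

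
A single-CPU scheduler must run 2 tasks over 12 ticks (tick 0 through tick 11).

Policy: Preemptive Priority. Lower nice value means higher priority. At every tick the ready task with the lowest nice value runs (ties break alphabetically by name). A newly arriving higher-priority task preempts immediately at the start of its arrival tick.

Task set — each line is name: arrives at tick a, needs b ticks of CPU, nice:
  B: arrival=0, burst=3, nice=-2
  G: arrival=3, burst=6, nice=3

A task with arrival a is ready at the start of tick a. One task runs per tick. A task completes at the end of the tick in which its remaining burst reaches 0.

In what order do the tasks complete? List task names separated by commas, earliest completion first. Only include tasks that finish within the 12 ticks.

t=0: ready={B} → run B
t=1: ready={B} → run B
t=2: ready={B} → run B
t=3: ready={G} → run G
t=4: ready={G} → run G
t=5: ready={G} → run G
t=6: ready={G} → run G
t=7: ready={G} → run G
t=8: ready={G} → run G
t=9: (idle)
t=10: (idle)
t=11: (idle)

completion order = B, G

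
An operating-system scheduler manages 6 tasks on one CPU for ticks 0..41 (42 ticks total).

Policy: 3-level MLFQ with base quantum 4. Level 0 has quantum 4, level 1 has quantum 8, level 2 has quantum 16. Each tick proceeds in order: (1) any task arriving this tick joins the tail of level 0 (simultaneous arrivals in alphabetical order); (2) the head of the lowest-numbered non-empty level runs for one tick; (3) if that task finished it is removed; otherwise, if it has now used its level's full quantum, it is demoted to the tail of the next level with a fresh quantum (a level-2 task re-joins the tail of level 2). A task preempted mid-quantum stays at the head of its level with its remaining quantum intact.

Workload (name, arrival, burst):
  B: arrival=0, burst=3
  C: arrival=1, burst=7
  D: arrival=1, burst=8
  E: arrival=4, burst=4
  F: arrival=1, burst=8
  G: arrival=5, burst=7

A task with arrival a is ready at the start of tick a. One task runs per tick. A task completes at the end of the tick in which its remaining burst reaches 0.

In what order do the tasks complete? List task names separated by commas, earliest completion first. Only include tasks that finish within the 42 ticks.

t=0: L0/L1/L2 = B/-/- → run B
t=1: L0/L1/L2 = BCDF/-/- → run B
t=2: L0/L1/L2 = BCDF/-/- → run B
t=3: L0/L1/L2 = CDF/-/- → run C
t=4: L0/L1/L2 = CDFE/-/- → run C
t=5: L0/L1/L2 = CDFEG/-/- → run C
t=6: L0/L1/L2 = CDFEG/-/- → run C
t=7: L0/L1/L2 = DFEG/C/- → run D
t=8: L0/L1/L2 = DFEG/C/- → run D
t=9: L0/L1/L2 = DFEG/C/- → run D
t=10: L0/L1/L2 = DFEG/C/- → run D
t=11: L0/L1/L2 = FEG/CD/- → run F
t=12: L0/L1/L2 = FEG/CD/- → run F
t=13: L0/L1/L2 = FEG/CD/- → run F
t=14: L0/L1/L2 = FEG/CD/- → run F
t=15: L0/L1/L2 = EG/CDF/- → run E
t=16: L0/L1/L2 = EG/CDF/- → run E
t=17: L0/L1/L2 = EG/CDF/- → run E
t=18: L0/L1/L2 = EG/CDF/- → run E
t=19: L0/L1/L2 = G/CDF/- → run G
t=20: L0/L1/L2 = G/CDF/- → run G
t=21: L0/L1/L2 = G/CDF/- → run G
t=22: L0/L1/L2 = G/CDF/- → run G
t=23: L0/L1/L2 = -/CDFG/- → run C
t=24: L0/L1/L2 = -/CDFG/- → run C
t=25: L0/L1/L2 = -/CDFG/- → run C
t=26: L0/L1/L2 = -/DFG/- → run D
t=27: L0/L1/L2 = -/DFG/- → run D
t=28: L0/L1/L2 = -/DFG/- → run D
t=29: L0/L1/L2 = -/DFG/- → run D
t=30: L0/L1/L2 = -/FG/- → run F
t=31: L0/L1/L2 = -/FG/- → run F
t=32: L0/L1/L2 = -/FG/- → run F
t=33: L0/L1/L2 = -/FG/- → run F
t=34: L0/L1/L2 = -/G/- → run G
t=35: L0/L1/L2 = -/G/- → run G
t=36: L0/L1/L2 = -/G/- → run G
t=37: (idle)
t=38: (idle)
t=39: (idle)
t=40: (idle)
t=41: (idle)

completion order = B, E, C, D, F, G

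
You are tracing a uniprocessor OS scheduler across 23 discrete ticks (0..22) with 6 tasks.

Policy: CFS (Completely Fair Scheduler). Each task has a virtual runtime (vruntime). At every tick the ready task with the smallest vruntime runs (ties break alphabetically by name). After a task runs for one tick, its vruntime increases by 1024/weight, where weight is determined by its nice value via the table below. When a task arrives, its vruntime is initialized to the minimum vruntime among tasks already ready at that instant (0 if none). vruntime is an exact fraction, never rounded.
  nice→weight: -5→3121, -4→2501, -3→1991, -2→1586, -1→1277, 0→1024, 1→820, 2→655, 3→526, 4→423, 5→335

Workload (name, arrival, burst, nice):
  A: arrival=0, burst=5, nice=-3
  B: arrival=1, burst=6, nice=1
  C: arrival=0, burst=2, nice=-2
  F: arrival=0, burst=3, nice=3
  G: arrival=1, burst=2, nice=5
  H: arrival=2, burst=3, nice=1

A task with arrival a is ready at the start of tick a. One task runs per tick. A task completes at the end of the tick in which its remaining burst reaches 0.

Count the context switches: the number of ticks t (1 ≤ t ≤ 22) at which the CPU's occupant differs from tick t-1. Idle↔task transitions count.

context switches = 20

t=0: vr[A=0 C=0 F=0] → run A
t=1: vr[A=1024/1991 B=0 C=0 F=0 G=0] → run B
t=2: vr[A=1024/1991 B=256/205 C=0 F=0 G=0 H=0] → run C
t=3: vr[A=1024/1991 B=256/205 C=512/793 F=0 G=0 H=0] → run F
t=4: vr[A=1024/1991 B=256/205 C=512/793 F=512/263 G=0 H=0] → run G
t=5: vr[A=1024/1991 B=256/205 C=512/793 F=512/263 G=1024/335 H=0] → run H
t=6: vr[A=1024/1991 B=256/205 C=512/793 F=512/263 G=1024/335 H=256/205] → run A
t=7: vr[A=2048/1991 B=256/205 C=512/793 F=512/263 G=1024/335 H=256/205] → run C
t=8: vr[A=2048/1991 B=256/205 F=512/263 G=1024/335 H=256/205] → run A
t=9: vr[A=3072/1991 B=256/205 F=512/263 G=1024/335 H=256/205] → run B
t=10: vr[A=3072/1991 B=512/205 F=512/263 G=1024/335 H=256/205] → run H
t=11: vr[A=3072/1991 B=512/205 F=512/263 G=1024/335 H=512/205] → run A
t=12: vr[A=4096/1991 B=512/205 F=512/263 G=1024/335 H=512/205] → run F
t=13: vr[A=4096/1991 B=512/205 F=1024/263 G=1024/335 H=512/205] → run A
t=14: vr[B=512/205 F=1024/263 G=1024/335 H=512/205] → run B
t=15: vr[B=768/205 F=1024/263 G=1024/335 H=512/205] → run H
t=16: vr[B=768/205 F=1024/263 G=1024/335] → run G
t=17: vr[B=768/205 F=1024/263] → run B
t=18: vr[B=1024/205 F=1024/263] → run F
t=19: vr[B=1024/205] → run B
t=20: vr[B=256/41] → run B
t=21: (idle)
t=22: (idle)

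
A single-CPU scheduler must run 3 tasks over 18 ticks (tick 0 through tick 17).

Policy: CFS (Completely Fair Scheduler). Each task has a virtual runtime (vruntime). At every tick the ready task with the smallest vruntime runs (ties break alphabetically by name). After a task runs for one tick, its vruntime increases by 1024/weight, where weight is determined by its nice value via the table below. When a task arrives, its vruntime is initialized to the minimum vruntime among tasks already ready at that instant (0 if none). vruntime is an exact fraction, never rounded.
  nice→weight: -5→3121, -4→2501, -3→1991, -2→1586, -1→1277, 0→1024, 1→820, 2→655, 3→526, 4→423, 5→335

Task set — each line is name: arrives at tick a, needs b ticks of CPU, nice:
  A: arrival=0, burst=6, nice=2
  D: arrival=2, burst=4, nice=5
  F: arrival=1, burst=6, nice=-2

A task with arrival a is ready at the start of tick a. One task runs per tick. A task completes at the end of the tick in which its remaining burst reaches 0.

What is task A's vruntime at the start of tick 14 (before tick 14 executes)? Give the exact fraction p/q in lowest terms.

t=0: vr[A=0] → run A
t=1: vr[A=1024/655 F=1024/655] → run A
t=2: vr[A=2048/655 D=1024/655 F=1024/655] → run D
t=3: vr[A=2048/655 D=202752/43885 F=1024/655] → run F
t=4: vr[A=2048/655 D=202752/43885 F=1147392/519415] → run F
t=5: vr[A=2048/655 D=202752/43885 F=1482752/519415] → run F
t=6: vr[A=2048/655 D=202752/43885 F=1818112/519415] → run A
t=7: vr[A=3072/655 D=202752/43885 F=1818112/519415] → run F
t=8: vr[A=3072/655 D=202752/43885 F=2153472/519415] → run F
t=9: vr[A=3072/655 D=202752/43885 F=2488832/519415] → run D
t=10: vr[A=3072/655 D=336896/43885 F=2488832/519415] → run A
t=11: vr[A=4096/655 D=336896/43885 F=2488832/519415] → run F
t=12: vr[A=4096/655 D=336896/43885] → run A
t=13: vr[A=1024/131 D=336896/43885] → run D
t=14: vr[A=1024/131 D=94208/8777] → run A
t=15: vr[D=94208/8777] → run D
t=16: (idle)
t=17: (idle)

vruntime(A, start of tick 14) = 1024/131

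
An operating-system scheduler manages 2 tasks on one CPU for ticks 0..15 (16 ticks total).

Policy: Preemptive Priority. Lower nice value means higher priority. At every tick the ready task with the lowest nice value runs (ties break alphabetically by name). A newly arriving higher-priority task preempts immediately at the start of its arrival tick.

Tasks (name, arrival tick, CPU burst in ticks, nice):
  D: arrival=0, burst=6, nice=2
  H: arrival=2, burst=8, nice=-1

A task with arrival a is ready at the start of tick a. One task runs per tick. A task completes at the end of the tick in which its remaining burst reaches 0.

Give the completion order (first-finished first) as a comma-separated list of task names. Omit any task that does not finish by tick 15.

completion order = H, D

t=0: ready={D} → run D
t=1: ready={D} → run D
t=2: ready={D,H} → run H
t=3: ready={D,H} → run H
t=4: ready={D,H} → run H
t=5: ready={D,H} → run H
t=6: ready={D,H} → run H
t=7: ready={D,H} → run H
t=8: ready={D,H} → run H
t=9: ready={D,H} → run H
t=10: ready={D} → run D
t=11: ready={D} → run D
t=12: ready={D} → run D
t=13: ready={D} → run D
t=14: (idle)
t=15: (idle)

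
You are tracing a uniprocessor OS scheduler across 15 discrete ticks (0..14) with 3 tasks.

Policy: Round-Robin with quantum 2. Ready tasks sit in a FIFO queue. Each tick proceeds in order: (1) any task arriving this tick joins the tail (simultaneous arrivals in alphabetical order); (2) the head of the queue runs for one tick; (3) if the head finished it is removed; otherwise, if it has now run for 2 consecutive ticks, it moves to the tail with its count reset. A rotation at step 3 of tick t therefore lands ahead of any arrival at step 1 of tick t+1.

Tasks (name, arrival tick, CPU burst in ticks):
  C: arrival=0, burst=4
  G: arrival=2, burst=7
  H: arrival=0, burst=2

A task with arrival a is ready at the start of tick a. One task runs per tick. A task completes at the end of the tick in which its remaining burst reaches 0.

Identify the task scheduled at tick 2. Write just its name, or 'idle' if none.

t=0: queue=[C,H] q_used=0 → run C
t=1: queue=[C,H] q_used=1 → run C
t=2: queue=[H,C,G] q_used=0 → run H
t=3: queue=[H,C,G] q_used=1 → run H
t=4: queue=[C,G] q_used=0 → run C
t=5: queue=[C,G] q_used=1 → run C
t=6: queue=[G] q_used=0 → run G
t=7: queue=[G] q_used=1 → run G
t=8: queue=[G] q_used=0 → run G
t=9: queue=[G] q_used=1 → run G
t=10: queue=[G] q_used=0 → run G
t=11: queue=[G] q_used=1 → run G
t=12: queue=[G] q_used=0 → run G
t=13: (idle)
t=14: (idle)

running at tick 2 = H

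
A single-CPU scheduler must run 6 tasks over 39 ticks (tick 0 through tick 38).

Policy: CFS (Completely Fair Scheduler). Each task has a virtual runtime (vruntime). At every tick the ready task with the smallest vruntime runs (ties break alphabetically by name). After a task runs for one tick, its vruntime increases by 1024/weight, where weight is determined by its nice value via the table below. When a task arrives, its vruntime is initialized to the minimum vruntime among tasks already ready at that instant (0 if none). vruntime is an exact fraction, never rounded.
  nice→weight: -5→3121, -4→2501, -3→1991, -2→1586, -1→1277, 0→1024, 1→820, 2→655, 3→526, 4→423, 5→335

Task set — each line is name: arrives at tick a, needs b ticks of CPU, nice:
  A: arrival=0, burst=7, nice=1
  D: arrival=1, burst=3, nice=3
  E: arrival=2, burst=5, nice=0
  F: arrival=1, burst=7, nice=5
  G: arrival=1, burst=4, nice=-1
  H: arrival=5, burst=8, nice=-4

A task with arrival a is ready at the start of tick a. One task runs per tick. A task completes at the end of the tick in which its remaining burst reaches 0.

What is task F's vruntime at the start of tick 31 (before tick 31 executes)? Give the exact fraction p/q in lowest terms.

t=0: vr[A=0] → run A
t=1: vr[A=256/205 D=256/205 F=256/205 G=256/205] → run A
t=2: vr[A=512/205 D=256/205 E=256/205 F=256/205 G=256/205] → run D
t=3: vr[A=512/205 D=172288/53915 E=256/205 F=256/205 G=256/205] → run E
t=4: vr[A=512/205 D=172288/53915 E=461/205 F=256/205 G=256/205] → run F
t=5: vr[A=512/205 D=172288/53915 E=461/205 F=59136/13735 G=256/205 H=256/205] → run G
t=6: vr[A=512/205 D=172288/53915 E=461/205 F=59136/13735 G=536832/261785 H=256/205] → run H
t=7: vr[A=512/205 D=172288/53915 E=461/205 F=59136/13735 G=536832/261785 H=20736/12505] → run H
t=8: vr[A=512/205 D=172288/53915 E=461/205 F=59136/13735 G=536832/261785 H=25856/12505] → run G
t=9: vr[A=512/205 D=172288/53915 E=461/205 F=59136/13735 G=746752/261785 H=25856/12505] → run H
t=10: vr[A=512/205 D=172288/53915 E=461/205 F=59136/13735 G=746752/261785 H=30976/12505] → run E
t=11: vr[A=512/205 D=172288/53915 E=666/205 F=59136/13735 G=746752/261785 H=30976/12505] → run H
t=12: vr[A=512/205 D=172288/53915 E=666/205 F=59136/13735 G=746752/261785 H=36096/12505] → run A
t=13: vr[A=768/205 D=172288/53915 E=666/205 F=59136/13735 G=746752/261785 H=36096/12505] → run G
t=14: vr[A=768/205 D=172288/53915 E=666/205 F=59136/13735 G=956672/261785 H=36096/12505] → run H
t=15: vr[A=768/205 D=172288/53915 E=666/205 F=59136/13735 G=956672/261785 H=41216/12505] → run D
t=16: vr[A=768/205 D=277248/53915 E=666/205 F=59136/13735 G=956672/261785 H=41216/12505] → run E
t=17: vr[A=768/205 D=277248/53915 E=871/205 F=59136/13735 G=956672/261785 H=41216/12505] → run H
t=18: vr[A=768/205 D=277248/53915 E=871/205 F=59136/13735 G=956672/261785 H=46336/12505] → run G
t=19: vr[A=768/205 D=277248/53915 E=871/205 F=59136/13735 H=46336/12505] → run H
t=20: vr[A=768/205 D=277248/53915 E=871/205 F=59136/13735 H=51456/12505] → run A
t=21: vr[A=1024/205 D=277248/53915 E=871/205 F=59136/13735 H=51456/12505] → run H
t=22: vr[A=1024/205 D=277248/53915 E=871/205 F=59136/13735] → run E
t=23: vr[A=1024/205 D=277248/53915 E=1076/205 F=59136/13735] → run F
t=24: vr[A=1024/205 D=277248/53915 E=1076/205 F=20224/2747] → run A
t=25: vr[A=256/41 D=277248/53915 E=1076/205 F=20224/2747] → run D
t=26: vr[A=256/41 E=1076/205 F=20224/2747] → run E
t=27: vr[A=256/41 F=20224/2747] → run A
t=28: vr[A=1536/205 F=20224/2747] → run F
t=29: vr[A=1536/205 F=143104/13735] → run A
t=30: vr[F=143104/13735] → run F
t=31: vr[F=185088/13735] → run F
t=32: vr[F=227072/13735] → run F
t=33: vr[F=269056/13735] → run F
t=34: (idle)
t=35: (idle)
t=36: (idle)
t=37: (idle)
t=38: (idle)

vruntime(F, start of tick 31) = 185088/13735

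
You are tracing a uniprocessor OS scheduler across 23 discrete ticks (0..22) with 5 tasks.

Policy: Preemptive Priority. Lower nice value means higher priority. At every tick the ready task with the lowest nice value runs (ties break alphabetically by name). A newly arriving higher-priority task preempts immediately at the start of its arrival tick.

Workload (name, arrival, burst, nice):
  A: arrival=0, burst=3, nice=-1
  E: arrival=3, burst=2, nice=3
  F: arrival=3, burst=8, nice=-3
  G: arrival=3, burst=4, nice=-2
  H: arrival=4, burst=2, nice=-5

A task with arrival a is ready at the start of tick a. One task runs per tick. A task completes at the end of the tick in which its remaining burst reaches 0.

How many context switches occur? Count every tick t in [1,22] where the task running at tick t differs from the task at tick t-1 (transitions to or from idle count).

context switches = 6

t=0: ready={A} → run A
t=1: ready={A} → run A
t=2: ready={A} → run A
t=3: ready={E,F,G} → run F
t=4: ready={E,F,G,H} → run H
t=5: ready={E,F,G,H} → run H
t=6: ready={E,F,G} → run F
t=7: ready={E,F,G} → run F
t=8: ready={E,F,G} → run F
t=9: ready={E,F,G} → run F
t=10: ready={E,F,G} → run F
t=11: ready={E,F,G} → run F
t=12: ready={E,F,G} → run F
t=13: ready={E,G} → run G
t=14: ready={E,G} → run G
t=15: ready={E,G} → run G
t=16: ready={E,G} → run G
t=17: ready={E} → run E
t=18: ready={E} → run E
t=19: (idle)
t=20: (idle)
t=21: (idle)
t=22: (idle)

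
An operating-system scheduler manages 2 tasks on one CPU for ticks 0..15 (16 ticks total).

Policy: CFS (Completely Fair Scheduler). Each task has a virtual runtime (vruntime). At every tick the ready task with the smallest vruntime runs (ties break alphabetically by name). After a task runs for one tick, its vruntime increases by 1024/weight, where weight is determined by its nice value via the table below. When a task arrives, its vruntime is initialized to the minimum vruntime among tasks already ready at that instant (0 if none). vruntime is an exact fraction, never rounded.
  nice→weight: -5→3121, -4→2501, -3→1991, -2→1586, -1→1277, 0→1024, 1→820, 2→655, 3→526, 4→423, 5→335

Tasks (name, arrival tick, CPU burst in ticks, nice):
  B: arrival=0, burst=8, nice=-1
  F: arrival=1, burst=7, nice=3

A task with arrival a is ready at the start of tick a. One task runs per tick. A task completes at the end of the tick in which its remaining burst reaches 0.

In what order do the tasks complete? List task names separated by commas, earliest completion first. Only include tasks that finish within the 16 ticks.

completion order = B, F

t=0: vr[B=0] → run B
t=1: vr[B=1024/1277 F=1024/1277] → run B
t=2: vr[B=2048/1277 F=1024/1277] → run F
t=3: vr[B=2048/1277 F=923136/335851] → run B
t=4: vr[B=3072/1277 F=923136/335851] → run B
t=5: vr[B=4096/1277 F=923136/335851] → run F
t=6: vr[B=4096/1277 F=1576960/335851] → run B
t=7: vr[B=5120/1277 F=1576960/335851] → run B
t=8: vr[B=6144/1277 F=1576960/335851] → run F
t=9: vr[B=6144/1277 F=2230784/335851] → run B
t=10: vr[B=7168/1277 F=2230784/335851] → run B
t=11: vr[F=2230784/335851] → run F
t=12: vr[F=2884608/335851] → run F
t=13: vr[F=3538432/335851] → run F
t=14: vr[F=4192256/335851] → run F
t=15: (idle)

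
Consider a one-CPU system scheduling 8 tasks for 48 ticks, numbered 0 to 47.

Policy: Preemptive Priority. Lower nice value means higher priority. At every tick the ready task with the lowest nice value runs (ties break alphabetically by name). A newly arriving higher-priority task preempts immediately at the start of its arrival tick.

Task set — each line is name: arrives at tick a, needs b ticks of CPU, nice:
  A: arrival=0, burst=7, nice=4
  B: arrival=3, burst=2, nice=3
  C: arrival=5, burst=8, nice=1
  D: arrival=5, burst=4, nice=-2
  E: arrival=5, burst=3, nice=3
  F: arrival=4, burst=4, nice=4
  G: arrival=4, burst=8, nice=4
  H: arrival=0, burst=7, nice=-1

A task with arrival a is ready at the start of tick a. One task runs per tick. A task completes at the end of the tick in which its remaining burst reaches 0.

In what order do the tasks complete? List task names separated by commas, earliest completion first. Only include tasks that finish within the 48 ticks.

t=0: ready={A,H} → run H
t=1: ready={A,H} → run H
t=2: ready={A,H} → run H
t=3: ready={A,B,H} → run H
t=4: ready={A,B,F,G,H} → run H
t=5: ready={A,B,C,D,E,F,G,H} → run D
t=6: ready={A,B,C,D,E,F,G,H} → run D
t=7: ready={A,B,C,D,E,F,G,H} → run D
t=8: ready={A,B,C,D,E,F,G,H} → run D
t=9: ready={A,B,C,E,F,G,H} → run H
t=10: ready={A,B,C,E,F,G,H} → run H
t=11: ready={A,B,C,E,F,G} → run C
t=12: ready={A,B,C,E,F,G} → run C
t=13: ready={A,B,C,E,F,G} → run C
t=14: ready={A,B,C,E,F,G} → run C
t=15: ready={A,B,C,E,F,G} → run C
t=16: ready={A,B,C,E,F,G} → run C
t=17: ready={A,B,C,E,F,G} → run C
t=18: ready={A,B,C,E,F,G} → run C
t=19: ready={A,B,E,F,G} → run B
t=20: ready={A,B,E,F,G} → run B
t=21: ready={A,E,F,G} → run E
t=22: ready={A,E,F,G} → run E
t=23: ready={A,E,F,G} → run E
t=24: ready={A,F,G} → run A
t=25: ready={A,F,G} → run A
t=26: ready={A,F,G} → run A
t=27: ready={A,F,G} → run A
t=28: ready={A,F,G} → run A
t=29: ready={A,F,G} → run A
t=30: ready={A,F,G} → run A
t=31: ready={F,G} → run F
t=32: ready={F,G} → run F
t=33: ready={F,G} → run F
t=34: ready={F,G} → run F
t=35: ready={G} → run G
t=36: ready={G} → run G
t=37: ready={G} → run G
t=38: ready={G} → run G
t=39: ready={G} → run G
t=40: ready={G} → run G
t=41: ready={G} → run G
t=42: ready={G} → run G
t=43: (idle)
t=44: (idle)
t=45: (idle)
t=46: (idle)
t=47: (idle)

completion order = D, H, C, B, E, A, F, G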